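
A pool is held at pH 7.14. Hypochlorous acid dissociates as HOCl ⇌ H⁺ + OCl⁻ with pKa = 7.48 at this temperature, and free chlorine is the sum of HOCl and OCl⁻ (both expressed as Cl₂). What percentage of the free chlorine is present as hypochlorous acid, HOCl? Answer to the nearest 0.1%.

68.6%

[OCl⁻]/[HOCl] = 10^(pH − pKa) = 10^(7.14 − 7.48) = 10^-0.34 = 0.4571.
Fraction as HOCl = 1 / (1 + 0.4571) = 0.6863.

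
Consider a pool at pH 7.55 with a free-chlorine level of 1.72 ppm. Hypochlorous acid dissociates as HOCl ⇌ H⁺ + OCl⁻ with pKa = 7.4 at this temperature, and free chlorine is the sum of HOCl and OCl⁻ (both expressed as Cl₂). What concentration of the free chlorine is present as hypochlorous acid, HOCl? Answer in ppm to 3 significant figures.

[OCl⁻]/[HOCl] = 10^(pH − pKa) = 10^(7.55 − 7.4) = 10^0.15 = 1.413.
Fraction as HOCl = 1 / (1 + 1.413) = 0.4145.
HOCl = 0.4145 × 1.72 ppm = 0.7129 ppm.

0.713 ppm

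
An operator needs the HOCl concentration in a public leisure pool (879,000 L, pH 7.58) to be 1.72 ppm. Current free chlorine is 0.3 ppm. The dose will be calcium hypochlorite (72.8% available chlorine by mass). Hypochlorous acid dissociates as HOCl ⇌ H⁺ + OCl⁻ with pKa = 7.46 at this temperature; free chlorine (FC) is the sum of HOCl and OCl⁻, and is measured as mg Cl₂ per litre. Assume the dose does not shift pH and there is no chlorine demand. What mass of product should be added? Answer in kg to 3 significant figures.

[OCl⁻]/[HOCl] = 10^(pH − pKa) = 10^(7.58 − 7.46) = 1.318; fraction as HOCl = 1/(1 + 1.318) = 0.4314.
Free chlorine required for 1.72 ppm HOCl: 1.72 / 0.4314 = 3.987 ppm.
FC to add: 3.987 − 0.3 = 3.687 mg/L as Cl₂.
Cl₂ equivalent: 3.687 mg/L × 879,000 L = 3241 g.
Product at 72.8% available Cl: 3241 / 0.728 = 4452 g.

4.45 kg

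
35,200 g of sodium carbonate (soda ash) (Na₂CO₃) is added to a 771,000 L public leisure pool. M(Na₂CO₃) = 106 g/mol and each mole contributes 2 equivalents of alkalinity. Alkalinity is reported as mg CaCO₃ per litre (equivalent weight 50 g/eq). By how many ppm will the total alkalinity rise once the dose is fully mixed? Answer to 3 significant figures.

43.1 ppm

Moles of Na₂CO₃: 35,200 g ÷ 106 g/mol = 332.1 mol → 664.2 eq of alkalinity.
As CaCO₃: 664.2 eq × 50 g/eq = 33,210 g.
Rise: 33,210 g / 771,000 L × 1000 = 43.07 mg/L.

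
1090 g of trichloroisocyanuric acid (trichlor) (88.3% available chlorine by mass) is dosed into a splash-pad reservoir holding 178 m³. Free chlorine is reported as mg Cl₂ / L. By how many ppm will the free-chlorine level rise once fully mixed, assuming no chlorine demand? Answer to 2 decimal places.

5.41 ppm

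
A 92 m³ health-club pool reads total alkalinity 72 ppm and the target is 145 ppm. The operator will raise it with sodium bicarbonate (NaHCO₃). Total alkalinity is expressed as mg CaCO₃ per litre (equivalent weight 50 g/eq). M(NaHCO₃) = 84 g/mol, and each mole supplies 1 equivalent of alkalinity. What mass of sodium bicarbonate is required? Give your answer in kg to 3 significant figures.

11.3 kg

Volume: 92 m³ = 92,000 L.
Alkalinity to add: (145 − 72) = 73 mg/L as CaCO₃ × 92,000 L = 6716 g as CaCO₃.
Equivalents: 6716 g ÷ 50 g/eq = 134.3 eq.
NaHCO₃ supplies 1 eq per mole → 134.3 mol.
Mass: 134.3 mol × 84 g/mol = 11,280 g.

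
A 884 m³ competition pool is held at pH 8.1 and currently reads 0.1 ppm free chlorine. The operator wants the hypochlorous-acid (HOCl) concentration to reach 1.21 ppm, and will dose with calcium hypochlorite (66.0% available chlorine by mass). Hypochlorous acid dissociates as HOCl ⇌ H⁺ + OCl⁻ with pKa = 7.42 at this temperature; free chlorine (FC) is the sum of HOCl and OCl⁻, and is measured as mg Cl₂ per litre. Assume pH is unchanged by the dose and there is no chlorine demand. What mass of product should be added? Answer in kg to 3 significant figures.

9.24 kg

Volume: 884 m³ = 884,000 L.
[OCl⁻]/[HOCl] = 10^(pH − pKa) = 10^(8.1 − 7.42) = 4.786; fraction as HOCl = 1/(1 + 4.786) = 0.1728.
Free chlorine required for 1.21 ppm HOCl: 1.21 / 0.1728 = 7.001 ppm.
FC to add: 7.001 − 0.1 = 6.901 mg/L as Cl₂.
Cl₂ equivalent: 6.901 mg/L × 884,000 L = 6101 g.
Product at 66.0% available Cl: 6101 / 0.66 = 9244 g.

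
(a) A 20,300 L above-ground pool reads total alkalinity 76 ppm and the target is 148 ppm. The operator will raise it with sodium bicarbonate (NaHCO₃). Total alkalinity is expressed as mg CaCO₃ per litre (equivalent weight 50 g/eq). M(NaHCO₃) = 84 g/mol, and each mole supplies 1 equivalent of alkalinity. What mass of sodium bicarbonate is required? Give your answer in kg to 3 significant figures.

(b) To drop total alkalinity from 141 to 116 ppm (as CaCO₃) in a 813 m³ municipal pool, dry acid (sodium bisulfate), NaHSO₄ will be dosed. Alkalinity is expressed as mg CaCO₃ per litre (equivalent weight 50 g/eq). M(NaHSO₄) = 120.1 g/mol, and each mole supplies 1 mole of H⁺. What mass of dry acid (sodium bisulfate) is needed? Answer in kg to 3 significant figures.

(a) Alkalinity to add: (148 − 76) = 72 mg/L as CaCO₃ × 20,300 L = 1462 g as CaCO₃.
(a) Equivalents: 1462 g ÷ 50 g/eq = 29.23 eq.
(a) NaHCO₃ supplies 1 eq per mole → 29.23 mol.
(a) Mass: 29.23 mol × 84 g/mol = 2455 g.

(b) Volume: 813 m³ = 813,000 L.
(b) Alkalinity to neutralize: (141 − 116) = 25 mg/L as CaCO₃ × 813,000 L = 20,320 g as CaCO₃.
(b) Equivalents of H⁺ required: 20,320 ÷ 50 g/eq = 406.5 eq = 406.5 mol NaHSO₄.
(b) Mass of NaHSO₄: 406.5 × 120.1 = 48,820 g.

(a) 2.46 kg; (b) 48.8 kg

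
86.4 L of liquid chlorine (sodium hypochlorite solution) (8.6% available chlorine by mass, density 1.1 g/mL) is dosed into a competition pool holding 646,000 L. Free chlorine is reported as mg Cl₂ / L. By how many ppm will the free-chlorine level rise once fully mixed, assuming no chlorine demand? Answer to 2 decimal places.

12.65 ppm

Mass of solution: 86.4 L × 1000 mL/L × 1.1 g/mL = 95,040 g.
Available chlorine delivered: 95,040 g × 0.086 = 8173 g as Cl₂.
Concentration rise: 8173 g / 646,000 L = 12.65 mg/L = 12.65 ppm.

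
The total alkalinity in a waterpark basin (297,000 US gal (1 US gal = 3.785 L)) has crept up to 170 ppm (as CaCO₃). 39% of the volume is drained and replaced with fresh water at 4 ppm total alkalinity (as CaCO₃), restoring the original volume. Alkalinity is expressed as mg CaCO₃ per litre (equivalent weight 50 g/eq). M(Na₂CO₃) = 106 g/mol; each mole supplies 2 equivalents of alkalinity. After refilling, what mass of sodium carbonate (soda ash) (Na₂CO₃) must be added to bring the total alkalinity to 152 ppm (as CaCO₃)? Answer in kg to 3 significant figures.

Volume: 297,000 US gal × 3.785 L/gal = 1,124,145 L.
After draining 39% and refilling: 170 × 0.61 + 4 × 0.39 = 105.26 ppm.
Deficit to target: 152 − 105.26 = 46.74 mg/L.
As CaCO₃: 46.74 mg/L × 1,124,145 L = 52,540 g; ÷ 50 g/eq ÷ 2 = 525.4 mol Na₂CO₃.
Mass: 525.4 × 106 = 55,700 g.

55.7 kg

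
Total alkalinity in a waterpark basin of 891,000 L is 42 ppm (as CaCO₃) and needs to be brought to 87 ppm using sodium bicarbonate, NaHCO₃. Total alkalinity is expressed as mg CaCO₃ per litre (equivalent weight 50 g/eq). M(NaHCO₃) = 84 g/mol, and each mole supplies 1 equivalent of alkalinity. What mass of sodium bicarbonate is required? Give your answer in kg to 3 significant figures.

Alkalinity to add: (87 − 42) = 45 mg/L as CaCO₃ × 891,000 L = 40,100 g as CaCO₃.
Equivalents: 40,100 g ÷ 50 g/eq = 801.9 eq.
NaHCO₃ supplies 1 eq per mole → 801.9 mol.
Mass: 801.9 mol × 84 g/mol = 67,360 g.

67.4 kg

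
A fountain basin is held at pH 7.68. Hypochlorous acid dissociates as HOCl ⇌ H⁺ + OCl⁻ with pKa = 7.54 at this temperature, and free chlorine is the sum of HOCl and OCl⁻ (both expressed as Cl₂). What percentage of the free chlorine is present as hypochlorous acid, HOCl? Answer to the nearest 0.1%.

[OCl⁻]/[HOCl] = 10^(pH − pKa) = 10^(7.68 − 7.54) = 10^0.14 = 1.38.
Fraction as HOCl = 1 / (1 + 1.38) = 0.4201.

42.0%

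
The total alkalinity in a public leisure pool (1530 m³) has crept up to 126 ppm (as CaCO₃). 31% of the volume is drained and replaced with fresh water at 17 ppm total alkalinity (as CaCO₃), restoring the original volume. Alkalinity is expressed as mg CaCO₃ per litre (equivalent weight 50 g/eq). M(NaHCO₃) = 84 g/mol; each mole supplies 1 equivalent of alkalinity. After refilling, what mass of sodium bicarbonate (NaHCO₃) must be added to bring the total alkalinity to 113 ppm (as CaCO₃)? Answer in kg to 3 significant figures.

53.4 kg

Volume: 1530 m³ = 1,530,000 L.
After draining 31% and refilling: 126 × 0.69 + 17 × 0.31 = 92.21 ppm.
Deficit to target: 113 − 92.21 = 20.79 mg/L.
As CaCO₃: 20.79 mg/L × 1,530,000 L = 31,810 g; ÷ 50 g/eq ÷ 1 = 636.2 mol NaHCO₃.
Mass: 636.2 × 84 = 53,440 g.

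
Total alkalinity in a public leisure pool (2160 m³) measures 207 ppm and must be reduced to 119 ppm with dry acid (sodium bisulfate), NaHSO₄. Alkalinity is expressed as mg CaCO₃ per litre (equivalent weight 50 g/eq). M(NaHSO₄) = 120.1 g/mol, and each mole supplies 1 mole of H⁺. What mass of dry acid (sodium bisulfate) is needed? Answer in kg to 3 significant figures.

Volume: 2160 m³ = 2,160,000 L.
Alkalinity to neutralize: (207 − 119) = 88 mg/L as CaCO₃ × 2,160,000 L = 190,100 g as CaCO₃.
Equivalents of H⁺ required: 190,100 ÷ 50 g/eq = 3802 eq = 3802 mol NaHSO₄.
Mass of NaHSO₄: 3802 × 120.1 = 456,600 g.

457 kg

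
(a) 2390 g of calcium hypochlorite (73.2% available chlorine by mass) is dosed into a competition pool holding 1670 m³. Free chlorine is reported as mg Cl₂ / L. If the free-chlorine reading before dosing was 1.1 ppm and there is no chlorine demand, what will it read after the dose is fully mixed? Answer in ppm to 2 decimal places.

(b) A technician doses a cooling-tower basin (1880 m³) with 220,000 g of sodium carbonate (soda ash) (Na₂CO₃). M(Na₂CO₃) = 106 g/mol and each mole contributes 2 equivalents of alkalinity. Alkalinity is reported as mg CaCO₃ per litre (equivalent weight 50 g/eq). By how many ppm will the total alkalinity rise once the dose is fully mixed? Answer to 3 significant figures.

(a) 2.15 ppm; (b) 110 ppm

(a) Volume: 1670 m³ = 1,670,000 L.
(a) Available chlorine delivered: 2390 g × 0.732 = 1749 g as Cl₂.
(a) Concentration rise: 1749 g / 1,670,000 L = 1.048 mg/L = 1.05 ppm.
(a) Final FC: 1.1 + 1.05 = 2.15 ppm.

(b) Volume: 1880 m³ = 1,880,000 L.
(b) Moles of Na₂CO₃: 220,000 g ÷ 106 g/mol = 2075 mol → 4151 eq of alkalinity.
(b) As CaCO₃: 4151 eq × 50 g/eq = 207,500 g.
(b) Rise: 207,500 g / 1,880,000 L × 1000 = 110.4 mg/L.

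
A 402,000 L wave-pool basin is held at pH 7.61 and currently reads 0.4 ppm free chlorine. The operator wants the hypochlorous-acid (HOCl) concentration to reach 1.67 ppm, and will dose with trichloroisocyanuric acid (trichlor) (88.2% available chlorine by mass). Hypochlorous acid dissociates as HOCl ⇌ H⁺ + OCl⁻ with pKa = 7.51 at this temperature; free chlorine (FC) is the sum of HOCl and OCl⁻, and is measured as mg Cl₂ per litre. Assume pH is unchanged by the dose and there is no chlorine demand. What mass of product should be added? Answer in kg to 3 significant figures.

[OCl⁻]/[HOCl] = 10^(pH − pKa) = 10^(7.61 − 7.51) = 1.259; fraction as HOCl = 1/(1 + 1.259) = 0.4427.
Free chlorine required for 1.67 ppm HOCl: 1.67 / 0.4427 = 3.772 ppm.
FC to add: 3.772 − 0.4 = 3.372 mg/L as Cl₂.
Cl₂ equivalent: 3.372 mg/L × 402,000 L = 1356 g.
Product at 88.2% available Cl: 1356 / 0.882 = 1537 g.

1.54 kg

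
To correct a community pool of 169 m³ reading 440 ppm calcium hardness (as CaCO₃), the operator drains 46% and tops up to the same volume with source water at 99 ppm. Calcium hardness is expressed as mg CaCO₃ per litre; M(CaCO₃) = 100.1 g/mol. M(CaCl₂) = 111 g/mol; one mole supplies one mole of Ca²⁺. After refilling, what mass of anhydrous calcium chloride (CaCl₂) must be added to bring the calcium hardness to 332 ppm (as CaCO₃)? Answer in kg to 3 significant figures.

9.16 kg

Volume: 169 m³ = 169,000 L.
After draining 46% and refilling: 440 × 0.54 + 99 × 0.46 = 283.14 ppm.
Deficit to target: 332 − 283.14 = 48.86 mg/L.
As CaCO₃: 48.86 mg/L × 169,000 L = 8257 g; ÷ 100.1 = 82.49 mol Ca²⁺.
Mass: 82.49 × 111 = 9156 g.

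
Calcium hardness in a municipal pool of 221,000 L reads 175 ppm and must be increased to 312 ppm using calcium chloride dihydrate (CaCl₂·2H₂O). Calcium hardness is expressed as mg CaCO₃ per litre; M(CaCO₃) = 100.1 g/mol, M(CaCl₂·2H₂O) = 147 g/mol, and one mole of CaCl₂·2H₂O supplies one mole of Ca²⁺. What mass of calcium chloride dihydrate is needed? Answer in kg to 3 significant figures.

Hardness to add: (312 − 175) = 137 mg/L as CaCO₃ × 221,000 L = 30,280 g as CaCO₃.
Moles of Ca²⁺ (1 mol Ca²⁺ ≡ 1 mol CaCO₃): 30,280 / 100.1 g/mol = 302.5 mol.
Mass of CaCl₂·2H₂O: 302.5 × 147 = 44,460 g.

44.5 kg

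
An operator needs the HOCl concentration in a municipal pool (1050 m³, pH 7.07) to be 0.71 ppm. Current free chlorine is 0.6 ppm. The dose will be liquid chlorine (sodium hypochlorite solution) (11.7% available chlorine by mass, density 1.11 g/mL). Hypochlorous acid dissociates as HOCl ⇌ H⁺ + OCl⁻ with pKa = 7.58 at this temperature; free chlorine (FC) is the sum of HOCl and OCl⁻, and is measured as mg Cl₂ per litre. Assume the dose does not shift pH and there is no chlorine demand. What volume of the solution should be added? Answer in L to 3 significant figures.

Volume: 1050 m³ = 1,050,000 L.
[OCl⁻]/[HOCl] = 10^(pH − pKa) = 10^(7.07 − 7.58) = 0.309; fraction as HOCl = 1/(1 + 0.309) = 0.7639.
Free chlorine required for 0.71 ppm HOCl: 0.71 / 0.7639 = 0.9294 ppm.
FC to add: 0.9294 − 0.6 = 0.3294 mg/L as Cl₂.
Cl₂ equivalent: 0.3294 mg/L × 1,050,000 L = 345.9 g.
Product at 11.7% available Cl: 345.9 / 0.117 = 2956 g.
Volume: 2956 g ÷ 1.11 g/mL = 2663 mL.

2.66 L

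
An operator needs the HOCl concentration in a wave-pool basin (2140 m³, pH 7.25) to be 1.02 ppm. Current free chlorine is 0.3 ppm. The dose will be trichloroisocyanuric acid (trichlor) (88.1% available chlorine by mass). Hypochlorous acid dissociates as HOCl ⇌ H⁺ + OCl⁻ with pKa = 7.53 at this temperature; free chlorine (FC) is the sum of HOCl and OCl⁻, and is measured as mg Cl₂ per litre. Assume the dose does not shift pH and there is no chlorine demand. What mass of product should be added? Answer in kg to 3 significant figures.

Volume: 2140 m³ = 2,140,000 L.
[OCl⁻]/[HOCl] = 10^(pH − pKa) = 10^(7.25 − 7.53) = 0.5248; fraction as HOCl = 1/(1 + 0.5248) = 0.6558.
Free chlorine required for 1.02 ppm HOCl: 1.02 / 0.6558 = 1.555 ppm.
FC to add: 1.555 − 0.3 = 1.255 mg/L as Cl₂.
Cl₂ equivalent: 1.255 mg/L × 2,140,000 L = 2686 g.
Product at 88.1% available Cl: 2686 / 0.881 = 3049 g.

3.05 kg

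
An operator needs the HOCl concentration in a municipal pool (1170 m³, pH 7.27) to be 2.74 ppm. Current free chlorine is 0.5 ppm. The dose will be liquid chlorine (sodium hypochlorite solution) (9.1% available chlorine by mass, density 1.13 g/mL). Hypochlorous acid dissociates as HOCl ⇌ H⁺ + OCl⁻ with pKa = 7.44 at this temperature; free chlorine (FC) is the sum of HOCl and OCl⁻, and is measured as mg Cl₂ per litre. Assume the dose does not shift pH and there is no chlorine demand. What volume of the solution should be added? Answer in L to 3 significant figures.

46.6 L

Volume: 1170 m³ = 1,170,000 L.
[OCl⁻]/[HOCl] = 10^(pH − pKa) = 10^(7.27 − 7.44) = 0.6761; fraction as HOCl = 1/(1 + 0.6761) = 0.5966.
Free chlorine required for 2.74 ppm HOCl: 2.74 / 0.5966 = 4.592 ppm.
FC to add: 4.592 − 0.5 = 4.092 mg/L as Cl₂.
Cl₂ equivalent: 4.092 mg/L × 1,170,000 L = 4788 g.
Product at 9.1% available Cl: 4788 / 0.091 = 52,620 g.
Volume: 52,620 g ÷ 1.13 g/mL = 46,560 mL.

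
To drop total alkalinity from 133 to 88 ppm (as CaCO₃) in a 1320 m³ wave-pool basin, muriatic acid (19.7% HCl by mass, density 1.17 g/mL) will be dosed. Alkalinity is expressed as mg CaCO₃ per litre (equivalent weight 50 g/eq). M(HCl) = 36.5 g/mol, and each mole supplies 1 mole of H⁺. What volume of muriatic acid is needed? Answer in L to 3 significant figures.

Volume: 1320 m³ = 1,320,000 L.
Alkalinity to neutralize: (133 − 88) = 45 mg/L as CaCO₃ × 1,320,000 L = 59,400 g as CaCO₃.
Equivalents of H⁺ required: 59,400 ÷ 50 g/eq = 1188 eq = 1188 mol HCl.
Mass of HCl: 1188 × 36.5 = 43,360 g.
Mass of 19.7% solution: 43,360 / 0.197 = 220,100 g.
Volume: 220,100 g ÷ 1.17 g/mL = 188,100 mL.

188 L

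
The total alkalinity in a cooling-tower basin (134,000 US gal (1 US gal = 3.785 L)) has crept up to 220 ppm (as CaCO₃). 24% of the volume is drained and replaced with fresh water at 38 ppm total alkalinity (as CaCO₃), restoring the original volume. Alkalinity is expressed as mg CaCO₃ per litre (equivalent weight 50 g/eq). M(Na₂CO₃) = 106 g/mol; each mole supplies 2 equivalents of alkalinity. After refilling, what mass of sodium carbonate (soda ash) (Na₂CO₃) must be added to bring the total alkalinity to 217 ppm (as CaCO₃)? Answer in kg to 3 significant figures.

Volume: 134,000 US gal × 3.785 L/gal = 507,190 L.
After draining 24% and refilling: 220 × 0.76 + 38 × 0.24 = 176.32 ppm.
Deficit to target: 217 − 176.32 = 40.68 mg/L.
As CaCO₃: 40.68 mg/L × 507,190 L = 20,630 g; ÷ 50 g/eq ÷ 2 = 206.3 mol Na₂CO₃.
Mass: 206.3 × 106 = 21,870 g.

21.9 kg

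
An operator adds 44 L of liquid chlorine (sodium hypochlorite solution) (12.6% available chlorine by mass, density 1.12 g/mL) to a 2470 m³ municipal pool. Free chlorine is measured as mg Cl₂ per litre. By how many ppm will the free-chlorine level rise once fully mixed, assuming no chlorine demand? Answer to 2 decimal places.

Volume: 2470 m³ = 2,470,000 L.
Mass of solution: 44 L × 1000 mL/L × 1.12 g/mL = 49,280 g.
Available chlorine delivered: 49,280 g × 0.126 = 6209 g as Cl₂.
Concentration rise: 6209 g / 2,470,000 L = 2.514 mg/L = 2.51 ppm.

2.51 ppm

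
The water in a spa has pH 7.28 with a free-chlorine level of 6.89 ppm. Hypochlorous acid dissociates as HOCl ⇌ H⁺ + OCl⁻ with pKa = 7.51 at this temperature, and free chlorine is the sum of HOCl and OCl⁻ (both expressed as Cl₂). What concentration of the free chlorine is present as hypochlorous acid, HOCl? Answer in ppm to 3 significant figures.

[OCl⁻]/[HOCl] = 10^(pH − pKa) = 10^(7.28 − 7.51) = 10^-0.23 = 0.5888.
Fraction as HOCl = 1 / (1 + 0.5888) = 0.6294.
HOCl = 0.6294 × 6.89 ppm = 4.336 ppm.

4.34 ppm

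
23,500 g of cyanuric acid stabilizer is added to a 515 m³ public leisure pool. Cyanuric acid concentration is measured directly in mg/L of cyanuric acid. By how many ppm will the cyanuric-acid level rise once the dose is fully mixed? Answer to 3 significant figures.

Volume: 515 m³ = 515,000 L.
Rise: 23,500 g / 515,000 L × 1000 = 45.63 mg/L.

45.6 ppm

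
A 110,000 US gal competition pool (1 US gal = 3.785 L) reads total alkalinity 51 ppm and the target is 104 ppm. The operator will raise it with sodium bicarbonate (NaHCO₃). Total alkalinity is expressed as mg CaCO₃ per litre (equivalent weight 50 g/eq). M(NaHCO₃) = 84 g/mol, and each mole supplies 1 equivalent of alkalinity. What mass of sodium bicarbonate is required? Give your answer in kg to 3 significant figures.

37.1 kg

Volume: 110,000 US gal × 3.785 L/gal = 416,350 L.
Alkalinity to add: (104 − 51) = 53 mg/L as CaCO₃ × 416,350 L = 22,070 g as CaCO₃.
Equivalents: 22,070 g ÷ 50 g/eq = 441.3 eq.
NaHCO₃ supplies 1 eq per mole → 441.3 mol.
Mass: 441.3 mol × 84 g/mol = 37,070 g.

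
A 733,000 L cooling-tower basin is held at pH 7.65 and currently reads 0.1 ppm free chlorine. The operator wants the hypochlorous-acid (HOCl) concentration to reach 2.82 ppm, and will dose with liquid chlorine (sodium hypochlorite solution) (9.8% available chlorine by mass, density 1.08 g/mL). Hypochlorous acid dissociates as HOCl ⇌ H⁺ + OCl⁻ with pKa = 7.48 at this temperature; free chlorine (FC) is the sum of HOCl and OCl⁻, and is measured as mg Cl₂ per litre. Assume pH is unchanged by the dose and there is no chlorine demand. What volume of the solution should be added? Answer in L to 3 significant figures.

[OCl⁻]/[HOCl] = 10^(pH − pKa) = 10^(7.65 − 7.48) = 1.479; fraction as HOCl = 1/(1 + 1.479) = 0.4034.
Free chlorine required for 2.82 ppm HOCl: 2.82 / 0.4034 = 6.991 ppm.
FC to add: 6.991 − 0.1 = 6.891 mg/L as Cl₂.
Cl₂ equivalent: 6.891 mg/L × 733,000 L = 5051 g.
Product at 9.8% available Cl: 5051 / 0.098 = 51,540 g.
Volume: 51,540 g ÷ 1.08 g/mL = 47,720 mL.

47.7 L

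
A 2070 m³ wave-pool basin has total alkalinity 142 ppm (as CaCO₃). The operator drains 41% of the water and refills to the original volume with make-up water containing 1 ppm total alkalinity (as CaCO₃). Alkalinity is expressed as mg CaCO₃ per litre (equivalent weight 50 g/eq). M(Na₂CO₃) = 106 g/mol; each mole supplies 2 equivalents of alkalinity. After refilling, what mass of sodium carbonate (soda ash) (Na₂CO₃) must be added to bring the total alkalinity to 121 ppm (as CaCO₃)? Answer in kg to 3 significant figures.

80.8 kg

Volume: 2070 m³ = 2,070,000 L.
After draining 41% and refilling: 142 × 0.59 + 1 × 0.41 = 84.19 ppm.
Deficit to target: 121 − 84.19 = 36.81 mg/L.
As CaCO₃: 36.81 mg/L × 2,070,000 L = 76,200 g; ÷ 50 g/eq ÷ 2 = 762 mol Na₂CO₃.
Mass: 762 × 106 = 80,770 g.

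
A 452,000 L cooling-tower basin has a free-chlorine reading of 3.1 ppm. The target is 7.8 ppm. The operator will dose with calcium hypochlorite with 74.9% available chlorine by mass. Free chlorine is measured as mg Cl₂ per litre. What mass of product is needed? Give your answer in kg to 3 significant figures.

Chlorine deficit: 7.8 − 3.1 = 4.7 ppm = 4.7 mg/L as Cl₂.
Cl₂ equivalent needed: 4.7 mg/L × 452,000 L = 2,124,000 mg = 2124 g.
Product at 74.9% available chlorine: 2124 / 0.749 = 2836 g.

2.84 kg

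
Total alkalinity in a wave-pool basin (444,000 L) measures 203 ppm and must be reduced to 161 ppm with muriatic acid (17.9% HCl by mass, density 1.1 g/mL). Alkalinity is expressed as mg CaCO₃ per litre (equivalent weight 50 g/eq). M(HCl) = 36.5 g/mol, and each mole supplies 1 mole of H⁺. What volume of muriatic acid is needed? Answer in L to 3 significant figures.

Alkalinity to neutralize: (203 − 161) = 42 mg/L as CaCO₃ × 444,000 L = 18,650 g as CaCO₃.
Equivalents of H⁺ required: 18,650 ÷ 50 g/eq = 373 eq = 373 mol HCl.
Mass of HCl: 373 × 36.5 = 13,610 g.
Mass of 17.9% solution: 13,610 / 0.179 = 76,050 g.
Volume: 76,050 g ÷ 1.1 g/mL = 69,140 mL.

69.1 L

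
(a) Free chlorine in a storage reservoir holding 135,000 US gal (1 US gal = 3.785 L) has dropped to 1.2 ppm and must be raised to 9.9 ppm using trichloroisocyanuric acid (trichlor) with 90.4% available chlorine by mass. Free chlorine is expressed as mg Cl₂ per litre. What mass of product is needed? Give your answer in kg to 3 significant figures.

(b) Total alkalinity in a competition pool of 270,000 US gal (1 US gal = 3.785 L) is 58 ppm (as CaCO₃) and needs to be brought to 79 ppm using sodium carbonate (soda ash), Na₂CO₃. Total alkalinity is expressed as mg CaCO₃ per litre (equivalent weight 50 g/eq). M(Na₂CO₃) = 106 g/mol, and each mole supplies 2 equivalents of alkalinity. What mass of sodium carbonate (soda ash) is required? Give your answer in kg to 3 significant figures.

(a) Volume: 135,000 US gal × 3.785 L/gal = 510,975 L.
(a) Chlorine deficit: 9.9 − 1.2 = 8.7 ppm = 8.7 mg/L as Cl₂.
(a) Cl₂ equivalent needed: 8.7 mg/L × 510,975 L = 4,445,000 mg = 4445 g.
(a) Product at 90.4% available chlorine: 4445 / 0.904 = 4918 g.

(b) Volume: 270,000 US gal × 3.785 L/gal = 1,021,950 L.
(b) Alkalinity to add: (79 − 58) = 21 mg/L as CaCO₃ × 1,021,950 L = 21,460 g as CaCO₃.
(b) Equivalents: 21,460 g ÷ 50 g/eq = 429.2 eq.
(b) Each mole of Na₂CO₃ supplies 2 eq, so 429.2 / 2 = 214.6 mol.
(b) Mass: 214.6 mol × 106 g/mol = 22,750 g.

(a) 4.92 kg; (b) 22.7 kg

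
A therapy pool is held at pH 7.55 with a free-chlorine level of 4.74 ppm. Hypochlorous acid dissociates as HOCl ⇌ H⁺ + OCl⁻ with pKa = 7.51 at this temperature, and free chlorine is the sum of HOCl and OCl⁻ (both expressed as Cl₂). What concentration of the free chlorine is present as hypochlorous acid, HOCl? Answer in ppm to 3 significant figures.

[OCl⁻]/[HOCl] = 10^(pH − pKa) = 10^(7.55 − 7.51) = 10^0.04 = 1.096.
Fraction as HOCl = 1 / (1 + 1.096) = 0.477.
HOCl = 0.477 × 4.74 ppm = 2.261 ppm.

2.26 ppm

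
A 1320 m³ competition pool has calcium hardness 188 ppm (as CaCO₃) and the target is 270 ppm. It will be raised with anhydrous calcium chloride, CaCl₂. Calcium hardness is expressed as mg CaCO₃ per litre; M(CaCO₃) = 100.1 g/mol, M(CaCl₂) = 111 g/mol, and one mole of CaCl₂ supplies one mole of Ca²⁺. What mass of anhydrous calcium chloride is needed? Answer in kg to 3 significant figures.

120 kg

Volume: 1320 m³ = 1,320,000 L.
Hardness to add: (270 − 188) = 82 mg/L as CaCO₃ × 1,320,000 L = 108,200 g as CaCO₃.
Moles of Ca²⁺ (1 mol Ca²⁺ ≡ 1 mol CaCO₃): 108,200 / 100.1 g/mol = 1081 mol.
Mass of CaCl₂: 1081 × 111 = 120,000 g.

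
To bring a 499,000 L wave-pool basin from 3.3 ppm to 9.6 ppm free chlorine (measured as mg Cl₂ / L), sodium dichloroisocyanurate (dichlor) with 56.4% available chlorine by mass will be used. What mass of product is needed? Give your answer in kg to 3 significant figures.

Chlorine deficit: 9.6 − 3.3 = 6.3 ppm = 6.3 mg/L as Cl₂.
Cl₂ equivalent needed: 6.3 mg/L × 499,000 L = 3,144,000 mg = 3144 g.
Product at 56.4% available chlorine: 3144 / 0.564 = 5574 g.

5.57 kg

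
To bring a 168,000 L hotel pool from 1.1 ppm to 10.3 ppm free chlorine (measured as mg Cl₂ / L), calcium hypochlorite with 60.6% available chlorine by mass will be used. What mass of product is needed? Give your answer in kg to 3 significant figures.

Chlorine deficit: 10.3 − 1.1 = 9.2 ppm = 9.2 mg/L as Cl₂.
Cl₂ equivalent needed: 9.2 mg/L × 168,000 L = 1,546,000 mg = 1546 g.
Product at 60.6% available chlorine: 1546 / 0.606 = 2550 g.

2.55 kg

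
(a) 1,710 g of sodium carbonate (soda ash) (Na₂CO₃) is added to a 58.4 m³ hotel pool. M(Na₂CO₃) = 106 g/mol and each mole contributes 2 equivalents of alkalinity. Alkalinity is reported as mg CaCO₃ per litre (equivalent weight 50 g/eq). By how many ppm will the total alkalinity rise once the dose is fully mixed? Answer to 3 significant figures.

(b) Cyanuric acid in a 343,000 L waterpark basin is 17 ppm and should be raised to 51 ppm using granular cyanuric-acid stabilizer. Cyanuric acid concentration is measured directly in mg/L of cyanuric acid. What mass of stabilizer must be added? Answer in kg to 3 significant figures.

(a) Volume: 58.4 m³ = 58,400 L.
(a) Moles of Na₂CO₃: 1,710 g ÷ 106 g/mol = 16.13 mol → 32.26 eq of alkalinity.
(a) As CaCO₃: 32.26 eq × 50 g/eq = 1613 g.
(a) Rise: 1613 g / 58,400 L × 1000 = 27.62 mg/L.

(b) CYA to add: (51 − 17) = 34 mg/L × 343,000 L = 11,660 g cyanuric acid.

(a) 27.6 ppm; (b) 11.7 kg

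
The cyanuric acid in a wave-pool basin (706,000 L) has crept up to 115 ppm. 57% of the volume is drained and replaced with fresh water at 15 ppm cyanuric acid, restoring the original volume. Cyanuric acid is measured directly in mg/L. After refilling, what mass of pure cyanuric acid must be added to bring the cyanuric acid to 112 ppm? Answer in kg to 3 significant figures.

38.1 kg

After draining 57% and refilling: 115 × 0.43 + 15 × 0.57 = 58 ppm.
Deficit to target: 112 − 58 = 54 mg/L.
Mass: 54 mg/L × 706,000 L = 38,120 g cyanuric acid.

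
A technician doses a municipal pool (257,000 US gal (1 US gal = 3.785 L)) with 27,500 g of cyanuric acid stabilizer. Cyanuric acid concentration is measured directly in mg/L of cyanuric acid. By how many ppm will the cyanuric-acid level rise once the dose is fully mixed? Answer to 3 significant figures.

Volume: 257,000 US gal × 3.785 L/gal = 972,745 L.
Rise: 27,500 g / 972,745 L × 1000 = 28.27 mg/L.

28.3 ppm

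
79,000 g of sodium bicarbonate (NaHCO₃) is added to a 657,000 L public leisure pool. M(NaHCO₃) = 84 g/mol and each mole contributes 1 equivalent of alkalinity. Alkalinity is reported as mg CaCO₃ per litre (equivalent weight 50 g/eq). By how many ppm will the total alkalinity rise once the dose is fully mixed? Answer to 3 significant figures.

71.6 ppm

Moles of NaHCO₃: 79,000 g ÷ 84 g/mol = 940.5 mol → 940.5 eq of alkalinity.
As CaCO₃: 940.5 eq × 50 g/eq = 47,020 g.
Rise: 47,020 g / 657,000 L × 1000 = 71.57 mg/L.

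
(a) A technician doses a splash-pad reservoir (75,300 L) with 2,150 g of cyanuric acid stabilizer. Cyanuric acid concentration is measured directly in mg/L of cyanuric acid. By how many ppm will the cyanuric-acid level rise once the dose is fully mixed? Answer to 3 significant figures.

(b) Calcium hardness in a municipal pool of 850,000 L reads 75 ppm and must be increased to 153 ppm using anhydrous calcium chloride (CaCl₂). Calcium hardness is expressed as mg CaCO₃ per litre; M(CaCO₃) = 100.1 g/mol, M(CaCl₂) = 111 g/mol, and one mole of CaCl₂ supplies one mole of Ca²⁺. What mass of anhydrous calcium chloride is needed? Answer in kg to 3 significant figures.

(a) 28.6 ppm; (b) 73.5 kg

(a) Rise: 2,150 g / 75,300 L × 1000 = 28.55 mg/L.

(b) Hardness to add: (153 − 75) = 78 mg/L as CaCO₃ × 850,000 L = 66,300 g as CaCO₃.
(b) Moles of Ca²⁺ (1 mol Ca²⁺ ≡ 1 mol CaCO₃): 66,300 / 100.1 g/mol = 662.3 mol.
(b) Mass of CaCl₂: 662.3 × 111 = 73,520 g.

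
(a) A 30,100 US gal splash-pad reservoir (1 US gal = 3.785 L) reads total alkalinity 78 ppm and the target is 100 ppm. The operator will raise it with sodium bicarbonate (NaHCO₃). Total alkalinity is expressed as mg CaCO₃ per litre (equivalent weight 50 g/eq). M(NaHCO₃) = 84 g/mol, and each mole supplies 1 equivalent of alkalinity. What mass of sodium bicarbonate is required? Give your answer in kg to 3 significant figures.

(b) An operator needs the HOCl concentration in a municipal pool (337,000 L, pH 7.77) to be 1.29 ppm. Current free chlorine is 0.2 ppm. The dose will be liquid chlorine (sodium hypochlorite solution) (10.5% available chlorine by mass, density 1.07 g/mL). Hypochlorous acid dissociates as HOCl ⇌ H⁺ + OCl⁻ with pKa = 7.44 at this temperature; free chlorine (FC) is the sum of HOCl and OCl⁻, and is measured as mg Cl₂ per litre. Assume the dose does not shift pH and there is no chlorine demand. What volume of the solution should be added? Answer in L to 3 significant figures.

(a) Volume: 30,100 US gal × 3.785 L/gal = 113,928 L.
(a) Alkalinity to add: (100 − 78) = 22 mg/L as CaCO₃ × 113,928 L = 2506 g as CaCO₃.
(a) Equivalents: 2506 g ÷ 50 g/eq = 50.13 eq.
(a) NaHCO₃ supplies 1 eq per mole → 50.13 mol.
(a) Mass: 50.13 mol × 84 g/mol = 4211 g.

(b) [OCl⁻]/[HOCl] = 10^(pH − pKa) = 10^(7.77 − 7.44) = 2.138; fraction as HOCl = 1/(1 + 2.138) = 0.3187.
(b) Free chlorine required for 1.29 ppm HOCl: 1.29 / 0.3187 = 4.048 ppm.
(b) FC to add: 4.048 − 0.2 = 3.848 mg/L as Cl₂.
(b) Cl₂ equivalent: 3.848 mg/L × 337,000 L = 1297 g.
(b) Product at 10.5% available Cl: 1297 / 0.105 = 12,350 g.
(b) Volume: 12,350 g ÷ 1.07 g/mL = 11,540 mL.

(a) 4.21 kg; (b) 11.5 L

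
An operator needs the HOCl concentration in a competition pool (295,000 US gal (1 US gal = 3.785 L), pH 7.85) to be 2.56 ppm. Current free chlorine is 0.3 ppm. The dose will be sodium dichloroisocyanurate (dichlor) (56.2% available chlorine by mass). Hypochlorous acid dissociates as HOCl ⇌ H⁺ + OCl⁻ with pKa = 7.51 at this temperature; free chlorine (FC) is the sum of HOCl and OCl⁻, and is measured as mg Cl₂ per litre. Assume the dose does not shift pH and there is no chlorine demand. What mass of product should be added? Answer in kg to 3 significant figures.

15.6 kg

Volume: 295,000 US gal × 3.785 L/gal = 1,116,575 L.
[OCl⁻]/[HOCl] = 10^(pH − pKa) = 10^(7.85 − 7.51) = 2.188; fraction as HOCl = 1/(1 + 2.188) = 0.3137.
Free chlorine required for 2.56 ppm HOCl: 2.56 / 0.3137 = 8.161 ppm.
FC to add: 8.161 − 0.3 = 7.861 mg/L as Cl₂.
Cl₂ equivalent: 7.861 mg/L × 1,116,575 L = 8777 g.
Product at 56.2% available Cl: 8777 / 0.562 = 15,620 g.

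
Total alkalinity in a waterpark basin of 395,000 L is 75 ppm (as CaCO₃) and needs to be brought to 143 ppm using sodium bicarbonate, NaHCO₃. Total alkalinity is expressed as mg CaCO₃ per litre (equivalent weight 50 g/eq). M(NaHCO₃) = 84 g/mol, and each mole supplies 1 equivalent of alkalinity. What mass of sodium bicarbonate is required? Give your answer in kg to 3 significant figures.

45.1 kg

Alkalinity to add: (143 − 75) = 68 mg/L as CaCO₃ × 395,000 L = 26,860 g as CaCO₃.
Equivalents: 26,860 g ÷ 50 g/eq = 537.2 eq.
NaHCO₃ supplies 1 eq per mole → 537.2 mol.
Mass: 537.2 mol × 84 g/mol = 45,120 g.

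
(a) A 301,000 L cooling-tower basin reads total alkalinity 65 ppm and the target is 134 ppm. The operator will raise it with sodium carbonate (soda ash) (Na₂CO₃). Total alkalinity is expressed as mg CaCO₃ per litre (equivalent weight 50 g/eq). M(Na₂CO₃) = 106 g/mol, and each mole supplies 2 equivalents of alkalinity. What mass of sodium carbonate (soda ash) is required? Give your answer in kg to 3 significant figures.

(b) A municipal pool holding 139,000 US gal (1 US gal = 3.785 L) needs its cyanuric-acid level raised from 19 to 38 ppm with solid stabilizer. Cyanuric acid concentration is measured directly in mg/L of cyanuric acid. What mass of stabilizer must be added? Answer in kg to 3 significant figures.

(a) 22.0 kg; (b) 10.0 kg

(a) Alkalinity to add: (134 − 65) = 69 mg/L as CaCO₃ × 301,000 L = 20,770 g as CaCO₃.
(a) Equivalents: 20,770 g ÷ 50 g/eq = 415.4 eq.
(a) Each mole of Na₂CO₃ supplies 2 eq, so 415.4 / 2 = 207.7 mol.
(a) Mass: 207.7 mol × 106 g/mol = 22,020 g.

(b) Volume: 139,000 US gal × 3.785 L/gal = 526,115 L.
(b) CYA to add: (38 − 19) = 19 mg/L × 526,115 L = 9996 g cyanuric acid.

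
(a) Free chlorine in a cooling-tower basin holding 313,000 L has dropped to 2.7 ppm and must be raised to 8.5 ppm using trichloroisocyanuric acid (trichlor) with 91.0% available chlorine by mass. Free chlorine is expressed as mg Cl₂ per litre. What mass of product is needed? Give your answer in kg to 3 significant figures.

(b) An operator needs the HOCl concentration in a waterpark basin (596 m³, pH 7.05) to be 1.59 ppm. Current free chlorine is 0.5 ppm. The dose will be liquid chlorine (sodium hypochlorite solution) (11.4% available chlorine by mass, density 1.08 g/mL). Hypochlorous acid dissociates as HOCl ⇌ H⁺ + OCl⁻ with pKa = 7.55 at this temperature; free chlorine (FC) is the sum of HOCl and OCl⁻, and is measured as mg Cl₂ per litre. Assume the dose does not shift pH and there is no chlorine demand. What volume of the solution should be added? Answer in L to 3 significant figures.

(a) Chlorine deficit: 8.5 − 2.7 = 5.8 ppm = 5.8 mg/L as Cl₂.
(a) Cl₂ equivalent needed: 5.8 mg/L × 313,000 L = 1,815,000 mg = 1815 g.
(a) Product at 91.0% available chlorine: 1815 / 0.91 = 1995 g.

(b) Volume: 596 m³ = 596,000 L.
(b) [OCl⁻]/[HOCl] = 10^(pH − pKa) = 10^(7.05 − 7.55) = 0.3162; fraction as HOCl = 1/(1 + 0.3162) = 0.7597.
(b) Free chlorine required for 1.59 ppm HOCl: 1.59 / 0.7597 = 2.093 ppm.
(b) FC to add: 2.093 − 0.5 = 1.593 mg/L as Cl₂.
(b) Cl₂ equivalent: 1.593 mg/L × 596,000 L = 949.3 g.
(b) Product at 11.4% available Cl: 949.3 / 0.114 = 8327 g.
(b) Volume: 8327 g ÷ 1.08 g/mL = 7710 mL.

(a) 1.99 kg; (b) 7.71 L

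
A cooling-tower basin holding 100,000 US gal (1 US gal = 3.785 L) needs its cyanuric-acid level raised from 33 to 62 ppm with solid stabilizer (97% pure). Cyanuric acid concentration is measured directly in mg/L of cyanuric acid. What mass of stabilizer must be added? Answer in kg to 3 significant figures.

11.3 kg

Volume: 100,000 US gal × 3.785 L/gal = 378,500 L.
CYA to add: (62 − 33) = 29 mg/L × 378,500 L = 10,980 g cyanuric acid.
At 97% purity: 10,980 / 0.97 = 11,320 g product.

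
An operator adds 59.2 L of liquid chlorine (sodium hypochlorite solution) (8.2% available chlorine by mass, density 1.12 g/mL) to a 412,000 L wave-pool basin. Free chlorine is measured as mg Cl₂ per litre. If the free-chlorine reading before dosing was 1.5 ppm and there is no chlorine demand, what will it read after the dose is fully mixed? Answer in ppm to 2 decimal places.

Mass of solution: 59.2 L × 1000 mL/L × 1.12 g/mL = 66,300 g.
Available chlorine delivered: 66,300 g × 0.082 = 5437 g as Cl₂.
Concentration rise: 5437 g / 412,000 L = 13.2 mg/L = 13.20 ppm.
Final FC: 1.5 + 13.20 = 14.70 ppm.

14.70 ppm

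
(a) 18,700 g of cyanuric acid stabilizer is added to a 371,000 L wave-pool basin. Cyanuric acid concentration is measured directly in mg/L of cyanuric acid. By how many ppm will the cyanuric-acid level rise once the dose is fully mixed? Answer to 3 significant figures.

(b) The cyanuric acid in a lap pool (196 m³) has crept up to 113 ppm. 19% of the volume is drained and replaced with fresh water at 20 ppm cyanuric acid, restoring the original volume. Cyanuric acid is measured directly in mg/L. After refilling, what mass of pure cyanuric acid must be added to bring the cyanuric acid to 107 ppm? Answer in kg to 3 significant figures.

(a) 50.4 ppm; (b) 2.29 kg

(a) Rise: 18,700 g / 371,000 L × 1000 = 50.4 mg/L.

(b) Volume: 196 m³ = 196,000 L.
(b) After draining 19% and refilling: 113 × 0.81 + 20 × 0.19 = 95.33 ppm.
(b) Deficit to target: 107 − 95.33 = 11.67 mg/L.
(b) Mass: 11.67 mg/L × 196,000 L = 2287 g cyanuric acid.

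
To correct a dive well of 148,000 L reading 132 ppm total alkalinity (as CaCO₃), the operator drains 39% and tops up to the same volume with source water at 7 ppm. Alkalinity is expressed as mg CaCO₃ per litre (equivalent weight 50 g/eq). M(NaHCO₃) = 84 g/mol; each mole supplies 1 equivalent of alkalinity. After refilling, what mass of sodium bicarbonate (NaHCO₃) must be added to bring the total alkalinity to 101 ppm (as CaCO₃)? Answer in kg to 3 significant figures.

4.41 kg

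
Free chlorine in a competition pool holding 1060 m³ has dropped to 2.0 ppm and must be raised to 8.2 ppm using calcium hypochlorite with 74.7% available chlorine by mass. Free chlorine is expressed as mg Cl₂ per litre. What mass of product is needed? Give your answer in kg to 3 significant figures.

Volume: 1060 m³ = 1,060,000 L.
Chlorine deficit: 8.2 − 2.0 = 6.2 ppm = 6.2 mg/L as Cl₂.
Cl₂ equivalent needed: 6.2 mg/L × 1,060,000 L = 6,572,000 mg = 6572 g.
Product at 74.7% available chlorine: 6572 / 0.747 = 8798 g.

8.80 kg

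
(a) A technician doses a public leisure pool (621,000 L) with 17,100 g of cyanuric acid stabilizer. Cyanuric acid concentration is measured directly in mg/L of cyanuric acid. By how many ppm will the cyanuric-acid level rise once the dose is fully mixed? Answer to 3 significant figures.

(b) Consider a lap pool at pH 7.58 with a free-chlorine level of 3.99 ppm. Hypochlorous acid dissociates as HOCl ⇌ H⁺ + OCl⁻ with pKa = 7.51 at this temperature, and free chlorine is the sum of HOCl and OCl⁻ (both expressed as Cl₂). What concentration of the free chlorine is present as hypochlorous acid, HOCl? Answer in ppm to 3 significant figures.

(a) Rise: 17,100 g / 621,000 L × 1000 = 27.54 mg/L.

(b) [OCl⁻]/[HOCl] = 10^(pH − pKa) = 10^(7.58 − 7.51) = 10^0.07 = 1.175.
(b) Fraction as HOCl = 1 / (1 + 1.175) = 0.4598.
(b) HOCl = 0.4598 × 3.99 ppm = 1.835 ppm.

(a) 27.5 ppm; (b) 1.83 ppm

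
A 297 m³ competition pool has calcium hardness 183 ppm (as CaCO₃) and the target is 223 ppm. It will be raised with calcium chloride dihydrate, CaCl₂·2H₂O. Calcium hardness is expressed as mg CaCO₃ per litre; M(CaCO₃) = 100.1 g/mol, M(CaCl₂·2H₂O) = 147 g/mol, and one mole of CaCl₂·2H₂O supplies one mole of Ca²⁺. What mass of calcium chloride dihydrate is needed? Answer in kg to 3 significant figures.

17.4 kg

Volume: 297 m³ = 297,000 L.
Hardness to add: (223 − 183) = 40 mg/L as CaCO₃ × 297,000 L = 11,880 g as CaCO₃.
Moles of Ca²⁺ (1 mol Ca²⁺ ≡ 1 mol CaCO₃): 11,880 / 100.1 g/mol = 118.7 mol.
Mass of CaCl₂·2H₂O: 118.7 × 147 = 17,450 g.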